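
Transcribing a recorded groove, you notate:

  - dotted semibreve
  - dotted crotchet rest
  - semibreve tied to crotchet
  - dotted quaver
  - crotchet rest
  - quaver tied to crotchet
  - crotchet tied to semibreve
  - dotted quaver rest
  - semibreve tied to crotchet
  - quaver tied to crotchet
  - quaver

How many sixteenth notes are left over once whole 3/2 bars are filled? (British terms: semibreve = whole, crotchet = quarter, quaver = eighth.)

18

One bar of 3/2 = 24 sixteenth notes.
Express everything in sixteenth notes: dotted semibreve = 24; dotted crotchet rest = 6; semibreve tied to crotchet (semibreve + crotchet) = 20; dotted quaver = 3; crotchet rest = 4; quaver tied to crotchet (quaver + crotchet) = 6; crotchet tied to semibreve (crotchet + semibreve) = 20; dotted quaver rest = 3; semibreve tied to crotchet (semibreve + crotchet) = 20; quaver tied to crotchet (quaver + crotchet) = 6; quaver = 2.
Sum: 24 + 6 + 20 + 3 + 4 + 6 + 20 + 3 + 20 + 6 + 2 = 114.
114 ÷ 24 = 4 complete bars with 18 sixteenth notes remaining.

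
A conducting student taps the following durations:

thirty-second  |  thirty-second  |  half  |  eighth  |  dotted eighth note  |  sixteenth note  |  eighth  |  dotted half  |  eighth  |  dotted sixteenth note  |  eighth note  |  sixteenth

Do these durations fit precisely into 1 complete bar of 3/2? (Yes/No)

One bar of 3/2 = 48 thirty-second notes.
Each duration in thirty-second notes: thirty-second = 1; thirty-second = 1; half = 16; eighth = 4; dotted eighth note = 6; sixteenth note = 2; eighth = 4; dotted half = 24; eighth = 4; dotted sixteenth note = 3; eighth note = 4; sixteenth = 2.
Altogether 1 + 1 + 16 + 4 + 6 + 2 + 4 + 24 + 4 + 3 + 4 + 2 = 71.
71 exceeds 48, so the answer is No.

No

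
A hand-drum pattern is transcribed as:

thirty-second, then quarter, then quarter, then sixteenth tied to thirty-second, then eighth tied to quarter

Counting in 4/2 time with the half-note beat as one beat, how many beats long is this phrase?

One half-note beat = 16 thirty-second notes.
Express everything in thirty-second notes: thirty-second = 1; quarter = 8; quarter = 8; sixteenth tied to thirty-second (sixteenth + thirty-second) = 3; eighth tied to quarter (eighth + quarter) = 12.
Total: 1 + 8 + 8 + 3 + 12 = 32.
32 ÷ 16 = 2 beats.

2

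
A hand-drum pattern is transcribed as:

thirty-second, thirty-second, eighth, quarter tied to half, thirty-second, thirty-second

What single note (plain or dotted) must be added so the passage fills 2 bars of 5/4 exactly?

dotted whole note

2 bars of 5/4 = 80 thirty-second notes.
Convert each value to thirty-second notes: thirty-second = 1; thirty-second = 1; eighth = 4; quarter tied to half (quarter + half) = 24; thirty-second = 1; thirty-second = 1.
Altogether 1 + 1 + 4 + 24 + 1 + 1 = 32.
Remaining: 80 − 32 = 48 thirty-second notes, which is a dotted whole note.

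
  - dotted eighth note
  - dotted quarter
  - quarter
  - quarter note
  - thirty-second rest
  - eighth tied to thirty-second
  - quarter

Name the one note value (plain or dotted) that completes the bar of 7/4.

The bar of 7/4 = 56 thirty-second notes.
Convert each value to thirty-second notes: dotted eighth note = 6; dotted quarter = 12; quarter = 8; quarter note = 8; thirty-second rest = 1; eighth tied to thirty-second (eighth + thirty-second) = 5; quarter = 8.
Adding: 6 + 12 + 8 + 8 + 1 + 5 + 8 = 48.
Remaining: 56 − 48 = 8 thirty-second notes, which is a quarter note.

quarter note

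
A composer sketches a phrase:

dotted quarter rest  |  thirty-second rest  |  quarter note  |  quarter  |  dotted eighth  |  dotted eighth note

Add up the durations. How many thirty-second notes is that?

41

Express everything in thirty-second notes: dotted quarter rest = 12; thirty-second rest = 1; quarter note = 8; quarter = 8; dotted eighth = 6; dotted eighth note = 6.
Total: 12 + 1 + 8 + 8 + 6 + 6 = 41 thirty-second notes.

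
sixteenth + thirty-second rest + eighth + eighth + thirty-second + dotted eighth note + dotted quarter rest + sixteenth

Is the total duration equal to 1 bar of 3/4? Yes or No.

One bar of 3/4 = 24 thirty-second notes.
Working in thirty-second notes: sixteenth = 2; thirty-second rest = 1; eighth = 4; eighth = 4; thirty-second = 1; dotted eighth note = 6; dotted quarter rest = 12; sixteenth = 2.
Adding: 2 + 1 + 4 + 4 + 1 + 6 + 12 + 2 = 32.
32 exceeds 24, so the answer is No.

No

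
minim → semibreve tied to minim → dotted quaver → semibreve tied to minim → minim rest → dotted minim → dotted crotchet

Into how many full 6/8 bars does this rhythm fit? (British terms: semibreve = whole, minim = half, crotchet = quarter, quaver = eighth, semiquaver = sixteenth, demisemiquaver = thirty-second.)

7

One bar of 6/8 = 12 sixteenth notes.
Each duration in sixteenth notes: minim = 8; semibreve tied to minim (semibreve + minim) = 24; dotted quaver = 3; semibreve tied to minim (semibreve + minim) = 24; minim rest = 8; dotted minim = 12; dotted crotchet = 6.
Total: 8 + 24 + 3 + 24 + 8 + 12 + 6 = 85.
85 ÷ 12 = 7 complete bars with 1 left over.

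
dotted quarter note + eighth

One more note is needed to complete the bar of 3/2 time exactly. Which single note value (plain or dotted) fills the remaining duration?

whole note

The bar of 3/2 = 12 eighth notes.
Express everything in eighth notes: dotted quarter note = 3; eighth = 1.
Total: 3 + 1 = 4.
Remaining: 12 − 4 = 8 eighth notes, which is a whole note.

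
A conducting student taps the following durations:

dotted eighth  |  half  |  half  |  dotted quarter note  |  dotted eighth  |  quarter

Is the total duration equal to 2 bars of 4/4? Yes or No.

One bar of 4/4 = 16 sixteenth notes, so 2 bars = 32.
Convert each value to sixteenth notes: dotted eighth = 3; half = 8; half = 8; dotted quarter note = 6; dotted eighth = 3; quarter = 4.
Sum: 3 + 8 + 8 + 6 + 3 + 4 = 32.
32 equals 32, so the answer is Yes.

Yes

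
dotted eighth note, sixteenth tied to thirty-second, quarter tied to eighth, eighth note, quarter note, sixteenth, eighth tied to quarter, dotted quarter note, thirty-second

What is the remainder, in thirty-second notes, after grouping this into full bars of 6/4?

12

One bar of 6/4 = 48 thirty-second notes.
In thirty-second notes: dotted eighth note = 6; sixteenth tied to thirty-second (sixteenth + thirty-second) = 3; quarter tied to eighth (quarter + eighth) = 12; eighth note = 4; quarter note = 8; sixteenth = 2; eighth tied to quarter (eighth + quarter) = 12; dotted quarter note = 12; thirty-second = 1.
Sum: 6 + 3 + 12 + 4 + 8 + 2 + 12 + 12 + 1 = 60.
60 ÷ 48 = 1 complete bar with 12 thirty-second notes remaining.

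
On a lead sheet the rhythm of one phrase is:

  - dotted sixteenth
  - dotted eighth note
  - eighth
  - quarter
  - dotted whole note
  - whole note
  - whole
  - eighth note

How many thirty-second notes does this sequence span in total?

Convert each value to thirty-second notes: dotted sixteenth = 3; dotted eighth note = 6; eighth = 4; quarter = 8; dotted whole note = 48; whole note = 32; whole = 32; eighth note = 4.
Altogether 3 + 6 + 4 + 8 + 48 + 32 + 32 + 4 = 137 thirty-second notes.

137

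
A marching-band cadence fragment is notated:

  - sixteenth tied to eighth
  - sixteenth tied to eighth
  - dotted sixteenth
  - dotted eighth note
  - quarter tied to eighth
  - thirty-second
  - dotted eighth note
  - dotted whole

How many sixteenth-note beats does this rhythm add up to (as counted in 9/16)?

One sixteenth-note beat = 2 thirty-second notes.
In thirty-second notes: sixteenth tied to eighth (sixteenth + eighth) = 6; sixteenth tied to eighth (sixteenth + eighth) = 6; dotted sixteenth = 3; dotted eighth note = 6; quarter tied to eighth (quarter + eighth) = 12; thirty-second = 1; dotted eighth note = 6; dotted whole = 48.
Total: 6 + 6 + 3 + 6 + 12 + 1 + 6 + 48 = 88.
88 ÷ 2 = 44 beats.

44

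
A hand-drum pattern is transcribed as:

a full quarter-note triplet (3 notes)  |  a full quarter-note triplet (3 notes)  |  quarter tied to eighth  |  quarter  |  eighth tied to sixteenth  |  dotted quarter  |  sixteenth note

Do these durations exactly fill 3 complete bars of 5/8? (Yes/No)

No

One bar of 5/8 = 10 sixteenth notes, so 3 bars = 30.
Express everything in sixteenth notes: a full quarter-note triplet (3 notes) (three triplet quarters span one half) = 8; a full quarter-note triplet (3 notes) (three triplet quarters span one half) = 8; quarter tied to eighth (quarter + eighth) = 6; quarter = 4; eighth tied to sixteenth (eighth + sixteenth) = 3; dotted quarter = 6; sixteenth note = 1.
Altogether 8 + 8 + 6 + 4 + 3 + 6 + 1 = 36.
36 exceeds 30, so the answer is No.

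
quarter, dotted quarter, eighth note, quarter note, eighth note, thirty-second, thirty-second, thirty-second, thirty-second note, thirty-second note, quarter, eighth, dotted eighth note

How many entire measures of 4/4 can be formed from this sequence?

1

One bar of 4/4 = 32 thirty-second notes.
Express everything in thirty-second notes: quarter = 8; dotted quarter = 12; eighth note = 4; quarter note = 8; eighth note = 4; thirty-second = 1; thirty-second = 1; thirty-second = 1; thirty-second note = 1; thirty-second note = 1; quarter = 8; eighth = 4; dotted eighth note = 6.
Adding: 8 + 12 + 4 + 8 + 4 + 1 + 1 + 1 + 1 + 1 + 8 + 4 + 6 = 59.
59 ÷ 32 = 1 complete bar with 27 left over.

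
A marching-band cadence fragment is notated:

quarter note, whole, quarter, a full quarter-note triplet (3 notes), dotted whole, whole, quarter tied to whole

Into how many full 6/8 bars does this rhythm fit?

One bar of 6/8 = 3 quarter notes.
Working in quarter notes: quarter note = 1; whole = 4; quarter = 1; a full quarter-note triplet (3 notes) (three triplet quarters span one half) = 2; dotted whole = 6; whole = 4; quarter tied to whole (quarter + whole) = 5.
Altogether 1 + 4 + 1 + 2 + 6 + 4 + 5 = 23.
23 ÷ 3 = 7 complete bars with 2 left over.

7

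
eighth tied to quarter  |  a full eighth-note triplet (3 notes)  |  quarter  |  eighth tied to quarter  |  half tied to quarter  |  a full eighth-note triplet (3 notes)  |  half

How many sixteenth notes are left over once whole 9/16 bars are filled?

8

One bar of 9/16 = 9 sixteenth notes.
In sixteenth notes: eighth tied to quarter (eighth + quarter) = 6; a full eighth-note triplet (3 notes) (three triplet eighths span one quarter) = 4; quarter = 4; eighth tied to quarter (eighth + quarter) = 6; half tied to quarter (half + quarter) = 12; a full eighth-note triplet (3 notes) (three triplet eighths span one quarter) = 4; half = 8.
Adding: 6 + 4 + 4 + 6 + 12 + 4 + 8 = 44.
44 ÷ 9 = 4 complete bars with 8 sixteenth notes remaining.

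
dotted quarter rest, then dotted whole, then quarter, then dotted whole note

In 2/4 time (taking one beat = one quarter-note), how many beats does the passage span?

One quarter-note beat = 2 eighth notes.
Each duration in eighth notes: dotted quarter rest = 3; dotted whole = 12; quarter = 2; dotted whole note = 12.
Total: 3 + 12 + 2 + 12 = 29.
29 ÷ 2 = 14.5 beats.

14.5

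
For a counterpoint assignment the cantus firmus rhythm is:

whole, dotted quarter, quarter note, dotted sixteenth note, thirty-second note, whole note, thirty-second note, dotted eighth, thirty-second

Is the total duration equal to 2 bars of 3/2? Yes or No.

One bar of 3/2 = 48 thirty-second notes, so 2 bars = 96.
In thirty-second notes: whole = 32; dotted quarter = 12; quarter note = 8; dotted sixteenth note = 3; thirty-second note = 1; whole note = 32; thirty-second note = 1; dotted eighth = 6; thirty-second = 1.
Altogether 32 + 12 + 8 + 3 + 1 + 32 + 1 + 6 + 1 = 96.
96 equals 96, so the answer is Yes.

Yes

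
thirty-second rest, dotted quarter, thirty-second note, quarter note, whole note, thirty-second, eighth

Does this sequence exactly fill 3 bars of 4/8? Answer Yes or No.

No

One bar of 4/8 = 16 thirty-second notes, so 3 bars = 48.
Each duration in thirty-second notes: thirty-second rest = 1; dotted quarter = 12; thirty-second note = 1; quarter note = 8; whole note = 32; thirty-second = 1; eighth = 4.
Sum: 1 + 12 + 1 + 8 + 32 + 1 + 4 = 59.
59 exceeds 48, so the answer is No.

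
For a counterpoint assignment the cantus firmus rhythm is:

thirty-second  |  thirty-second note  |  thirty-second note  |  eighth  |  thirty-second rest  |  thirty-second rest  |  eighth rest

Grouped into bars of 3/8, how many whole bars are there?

One bar of 3/8 = 12 thirty-second notes.
Express everything in thirty-second notes: thirty-second = 1; thirty-second note = 1; thirty-second note = 1; eighth = 4; thirty-second rest = 1; thirty-second rest = 1; eighth rest = 4.
Total: 1 + 1 + 1 + 4 + 1 + 1 + 4 = 13.
13 ÷ 12 = 1 complete bar with 1 left over.

1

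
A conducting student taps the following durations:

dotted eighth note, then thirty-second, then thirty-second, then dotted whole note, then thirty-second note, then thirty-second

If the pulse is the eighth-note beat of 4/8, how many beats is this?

14.5

One eighth-note beat = 4 thirty-second notes.
Each duration in thirty-second notes: dotted eighth note = 6; thirty-second = 1; thirty-second = 1; dotted whole note = 48; thirty-second note = 1; thirty-second = 1.
Total: 6 + 1 + 1 + 48 + 1 + 1 = 58.
58 ÷ 4 = 14.5 beats.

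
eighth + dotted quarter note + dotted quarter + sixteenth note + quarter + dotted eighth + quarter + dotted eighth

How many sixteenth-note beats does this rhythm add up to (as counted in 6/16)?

29

One sixteenth-note beat = 2 thirty-second notes.
In thirty-second notes: eighth = 4; dotted quarter note = 12; dotted quarter = 12; sixteenth note = 2; quarter = 8; dotted eighth = 6; quarter = 8; dotted eighth = 6.
Adding: 4 + 12 + 12 + 2 + 8 + 6 + 8 + 6 = 58.
58 ÷ 2 = 29 beats.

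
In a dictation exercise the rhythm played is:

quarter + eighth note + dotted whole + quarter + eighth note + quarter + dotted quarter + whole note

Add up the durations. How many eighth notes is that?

31

Express everything in eighth notes: quarter = 2; eighth note = 1; dotted whole = 12; quarter = 2; eighth note = 1; quarter = 2; dotted quarter = 3; whole note = 8.
Adding: 2 + 1 + 12 + 2 + 1 + 2 + 3 + 8 = 31 eighth notes.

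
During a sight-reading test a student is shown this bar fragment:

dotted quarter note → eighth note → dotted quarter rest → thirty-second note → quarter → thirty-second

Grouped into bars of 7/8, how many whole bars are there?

One bar of 7/8 = 28 thirty-second notes.
Express everything in thirty-second notes: dotted quarter note = 12; eighth note = 4; dotted quarter rest = 12; thirty-second note = 1; quarter = 8; thirty-second = 1.
Adding: 12 + 4 + 12 + 1 + 8 + 1 = 38.
38 ÷ 28 = 1 complete bar with 10 left over.

1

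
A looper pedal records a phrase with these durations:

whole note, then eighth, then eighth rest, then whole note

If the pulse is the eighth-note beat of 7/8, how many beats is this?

18

One eighth-note beat = 2 sixteenth notes.
Convert each value to sixteenth notes: whole note = 16; eighth = 2; eighth rest = 2; whole note = 16.
Sum: 16 + 2 + 2 + 16 = 36.
36 ÷ 2 = 18 beats.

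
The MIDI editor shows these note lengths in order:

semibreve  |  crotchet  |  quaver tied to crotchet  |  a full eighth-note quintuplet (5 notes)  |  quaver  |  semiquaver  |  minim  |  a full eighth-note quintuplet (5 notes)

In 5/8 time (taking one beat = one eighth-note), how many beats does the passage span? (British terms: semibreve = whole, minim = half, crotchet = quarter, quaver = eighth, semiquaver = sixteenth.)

26.5

One eighth-note beat = 2 sixteenth notes.
Working in sixteenth notes: semibreve = 16; crotchet = 4; quaver tied to crotchet (quaver + crotchet) = 6; a full eighth-note quintuplet (5 notes) (five quintuplet eighths span one half) = 8; quaver = 2; semiquaver = 1; minim = 8; a full eighth-note quintuplet (5 notes) (five quintuplet eighths span one half) = 8.
Sum: 16 + 4 + 6 + 8 + 2 + 1 + 8 + 8 = 53.
53 ÷ 2 = 26.5 beats.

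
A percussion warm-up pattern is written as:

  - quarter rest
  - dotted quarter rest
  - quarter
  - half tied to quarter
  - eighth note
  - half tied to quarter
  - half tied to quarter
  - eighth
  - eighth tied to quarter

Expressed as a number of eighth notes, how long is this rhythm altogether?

Working in eighth notes: quarter rest = 2; dotted quarter rest = 3; quarter = 2; half tied to quarter (half + quarter) = 6; eighth note = 1; half tied to quarter (half + quarter) = 6; half tied to quarter (half + quarter) = 6; eighth = 1; eighth tied to quarter (eighth + quarter) = 3.
Total: 2 + 3 + 2 + 6 + 1 + 6 + 6 + 1 + 3 = 30 eighth notes.

30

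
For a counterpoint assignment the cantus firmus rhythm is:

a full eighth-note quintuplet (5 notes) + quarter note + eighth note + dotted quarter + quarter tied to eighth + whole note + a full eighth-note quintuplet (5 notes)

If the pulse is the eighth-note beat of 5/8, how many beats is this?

One eighth-note beat = 2 sixteenth notes.
In sixteenth notes: a full eighth-note quintuplet (5 notes) (five quintuplet eighths span one half) = 8; quarter note = 4; eighth note = 2; dotted quarter = 6; quarter tied to eighth (quarter + eighth) = 6; whole note = 16; a full eighth-note quintuplet (5 notes) (five quintuplet eighths span one half) = 8.
Total: 8 + 4 + 2 + 6 + 6 + 16 + 8 = 50.
50 ÷ 2 = 25 beats.

25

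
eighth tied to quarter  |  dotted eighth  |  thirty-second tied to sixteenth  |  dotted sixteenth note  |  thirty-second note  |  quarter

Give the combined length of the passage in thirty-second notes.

33

In thirty-second notes: eighth tied to quarter (eighth + quarter) = 12; dotted eighth = 6; thirty-second tied to sixteenth (thirty-second + sixteenth) = 3; dotted sixteenth note = 3; thirty-second note = 1; quarter = 8.
Sum: 12 + 6 + 3 + 3 + 1 + 8 = 33 thirty-second notes.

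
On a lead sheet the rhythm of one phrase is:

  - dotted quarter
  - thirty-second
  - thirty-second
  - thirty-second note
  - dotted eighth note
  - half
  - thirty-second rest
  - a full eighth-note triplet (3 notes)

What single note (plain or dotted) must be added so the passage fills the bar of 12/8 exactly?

sixteenth note

The bar of 12/8 = 48 thirty-second notes.
Each duration in thirty-second notes: dotted quarter = 12; thirty-second = 1; thirty-second = 1; thirty-second note = 1; dotted eighth note = 6; half = 16; thirty-second rest = 1; a full eighth-note triplet (3 notes) (three triplet eighths span one quarter) = 8.
Adding: 12 + 1 + 1 + 1 + 6 + 16 + 1 + 8 = 46.
Remaining: 48 − 46 = 2 thirty-second notes, which is a sixteenth note.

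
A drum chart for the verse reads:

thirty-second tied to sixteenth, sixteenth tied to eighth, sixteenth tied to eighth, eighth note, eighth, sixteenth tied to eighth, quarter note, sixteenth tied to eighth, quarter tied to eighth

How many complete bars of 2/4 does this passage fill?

3

One bar of 2/4 = 16 thirty-second notes.
Express everything in thirty-second notes: thirty-second tied to sixteenth (thirty-second + sixteenth) = 3; sixteenth tied to eighth (sixteenth + eighth) = 6; sixteenth tied to eighth (sixteenth + eighth) = 6; eighth note = 4; eighth = 4; sixteenth tied to eighth (sixteenth + eighth) = 6; quarter note = 8; sixteenth tied to eighth (sixteenth + eighth) = 6; quarter tied to eighth (quarter + eighth) = 12.
Total: 3 + 6 + 6 + 4 + 4 + 6 + 8 + 6 + 12 = 55.
55 ÷ 16 = 3 complete bars with 7 left over.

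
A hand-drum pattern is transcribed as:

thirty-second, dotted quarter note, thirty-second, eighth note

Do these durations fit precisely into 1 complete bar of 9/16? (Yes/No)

One bar of 9/16 = 18 thirty-second notes.
In thirty-second notes: thirty-second = 1; dotted quarter note = 12; thirty-second = 1; eighth note = 4.
Adding: 1 + 12 + 1 + 4 = 18.
18 equals 18, so the answer is Yes.

Yes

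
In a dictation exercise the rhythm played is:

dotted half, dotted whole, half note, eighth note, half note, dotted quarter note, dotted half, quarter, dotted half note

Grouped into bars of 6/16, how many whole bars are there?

14

One bar of 6/16 = 3 eighth notes.
In eighth notes: dotted half = 6; dotted whole = 12; half note = 4; eighth note = 1; half note = 4; dotted quarter note = 3; dotted half = 6; quarter = 2; dotted half note = 6.
Adding: 6 + 12 + 4 + 1 + 4 + 3 + 6 + 2 + 6 = 44.
44 ÷ 3 = 14 complete bars with 2 left over.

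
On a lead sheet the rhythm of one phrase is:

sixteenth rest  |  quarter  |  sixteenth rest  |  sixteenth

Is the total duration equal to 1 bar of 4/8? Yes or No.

One bar of 4/8 = 8 sixteenth notes.
Convert each value to sixteenth notes: sixteenth rest = 1; quarter = 4; sixteenth rest = 1; sixteenth = 1.
Sum: 1 + 4 + 1 + 1 = 7.
7 falls short of 8, so the answer is No.

No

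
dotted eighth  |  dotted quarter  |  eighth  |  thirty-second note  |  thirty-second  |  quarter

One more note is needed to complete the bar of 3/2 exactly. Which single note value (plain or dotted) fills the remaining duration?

half note

The bar of 3/2 = 48 thirty-second notes.
In thirty-second notes: dotted eighth = 6; dotted quarter = 12; eighth = 4; thirty-second note = 1; thirty-second = 1; quarter = 8.
Sum: 6 + 12 + 4 + 1 + 1 + 8 = 32.
Remaining: 48 − 32 = 16 thirty-second notes, which is a half note.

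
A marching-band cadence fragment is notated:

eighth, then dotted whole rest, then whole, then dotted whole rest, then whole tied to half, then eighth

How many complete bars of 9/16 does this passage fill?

One bar of 9/16 = 9 sixteenth notes.
Working in sixteenth notes: eighth = 2; dotted whole rest = 24; whole = 16; dotted whole rest = 24; whole tied to half (whole + half) = 24; eighth = 2.
Sum: 2 + 24 + 16 + 24 + 24 + 2 = 92.
92 ÷ 9 = 10 complete bars with 2 left over.

10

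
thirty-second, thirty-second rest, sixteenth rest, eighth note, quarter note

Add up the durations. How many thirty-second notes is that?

Working in thirty-second notes: thirty-second = 1; thirty-second rest = 1; sixteenth rest = 2; eighth note = 4; quarter note = 8.
Adding: 1 + 1 + 2 + 4 + 8 = 16 thirty-second notes.

16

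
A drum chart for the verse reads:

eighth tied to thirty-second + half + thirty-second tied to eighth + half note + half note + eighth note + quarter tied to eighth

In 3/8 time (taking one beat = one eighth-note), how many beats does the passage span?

18.5

One eighth-note beat = 4 thirty-second notes.
Each duration in thirty-second notes: eighth tied to thirty-second (eighth + thirty-second) = 5; half = 16; thirty-second tied to eighth (thirty-second + eighth) = 5; half note = 16; half note = 16; eighth note = 4; quarter tied to eighth (quarter + eighth) = 12.
Sum: 5 + 16 + 5 + 16 + 16 + 4 + 12 = 74.
74 ÷ 4 = 18.5 beats.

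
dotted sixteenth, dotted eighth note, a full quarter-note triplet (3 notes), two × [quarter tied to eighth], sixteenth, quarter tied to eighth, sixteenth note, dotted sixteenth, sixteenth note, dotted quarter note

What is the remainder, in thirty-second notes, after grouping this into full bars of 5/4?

One bar of 5/4 = 40 thirty-second notes.
Working in thirty-second notes: dotted sixteenth = 3; dotted eighth note = 6; a full quarter-note triplet (3 notes) (three triplet quarters span one half) = 16; quarter tied to eighth (quarter + eighth) = 12; quarter tied to eighth (quarter + eighth) = 12; sixteenth = 2; quarter tied to eighth (quarter + eighth) = 12; sixteenth note = 2; dotted sixteenth = 3; sixteenth note = 2; dotted quarter note = 12.
Sum: 3 + 6 + 16 + 12 + 12 + 2 + 12 + 2 + 3 + 2 + 12 = 82.
82 ÷ 40 = 2 complete bars with 2 thirty-second notes remaining.

2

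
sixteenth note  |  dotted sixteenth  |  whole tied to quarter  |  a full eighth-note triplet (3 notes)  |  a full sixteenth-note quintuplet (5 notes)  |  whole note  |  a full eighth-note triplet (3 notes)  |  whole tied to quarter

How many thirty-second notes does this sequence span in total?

141

Working in thirty-second notes: sixteenth note = 2; dotted sixteenth = 3; whole tied to quarter (whole + quarter) = 40; a full eighth-note triplet (3 notes) (three triplet eighths span one quarter) = 8; a full sixteenth-note quintuplet (5 notes) (five quintuplet sixteenths span one quarter) = 8; whole note = 32; a full eighth-note triplet (3 notes) (three triplet eighths span one quarter) = 8; whole tied to quarter (whole + quarter) = 40.
Total: 2 + 3 + 40 + 8 + 8 + 32 + 8 + 40 = 141 thirty-second notes.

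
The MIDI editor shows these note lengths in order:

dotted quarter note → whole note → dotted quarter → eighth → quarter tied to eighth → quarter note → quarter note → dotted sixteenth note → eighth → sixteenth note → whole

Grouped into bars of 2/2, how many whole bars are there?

4

One bar of 2/2 = 32 thirty-second notes.
In thirty-second notes: dotted quarter note = 12; whole note = 32; dotted quarter = 12; eighth = 4; quarter tied to eighth (quarter + eighth) = 12; quarter note = 8; quarter note = 8; dotted sixteenth note = 3; eighth = 4; sixteenth note = 2; whole = 32.
Altogether 12 + 32 + 12 + 4 + 12 + 8 + 8 + 3 + 4 + 2 + 32 = 129.
129 ÷ 32 = 4 complete bars with 1 left over.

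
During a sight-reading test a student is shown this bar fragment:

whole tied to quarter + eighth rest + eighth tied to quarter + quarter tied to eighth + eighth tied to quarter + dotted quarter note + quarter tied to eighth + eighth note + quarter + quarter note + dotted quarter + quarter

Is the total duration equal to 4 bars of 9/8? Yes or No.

One bar of 9/8 = 9 eighth notes, so 4 bars = 36.
Express everything in eighth notes: whole tied to quarter (whole + quarter) = 10; eighth rest = 1; eighth tied to quarter (eighth + quarter) = 3; quarter tied to eighth (quarter + eighth) = 3; eighth tied to quarter (eighth + quarter) = 3; dotted quarter note = 3; quarter tied to eighth (quarter + eighth) = 3; eighth note = 1; quarter = 2; quarter note = 2; dotted quarter = 3; quarter = 2.
Altogether 10 + 1 + 3 + 3 + 3 + 3 + 3 + 1 + 2 + 2 + 3 + 2 = 36.
36 equals 36, so the answer is Yes.

Yes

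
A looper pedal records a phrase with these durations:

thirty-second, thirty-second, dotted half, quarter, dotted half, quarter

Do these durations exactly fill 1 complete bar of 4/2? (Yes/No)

One bar of 4/2 = 64 thirty-second notes.
In thirty-second notes: thirty-second = 1; thirty-second = 1; dotted half = 24; quarter = 8; dotted half = 24; quarter = 8.
Total: 1 + 1 + 24 + 8 + 24 + 8 = 66.
66 exceeds 64, so the answer is No.

No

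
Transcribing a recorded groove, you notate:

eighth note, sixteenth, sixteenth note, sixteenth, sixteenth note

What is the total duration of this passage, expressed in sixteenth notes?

6

Express everything in sixteenth notes: eighth note = 2; sixteenth = 1; sixteenth note = 1; sixteenth = 1; sixteenth note = 1.
Altogether 2 + 1 + 1 + 1 + 1 = 6 sixteenth notes.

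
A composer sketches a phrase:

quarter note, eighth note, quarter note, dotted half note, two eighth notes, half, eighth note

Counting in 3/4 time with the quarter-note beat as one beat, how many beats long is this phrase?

One quarter-note beat = 2 eighth notes.
Working in eighth notes: quarter note = 2; eighth note = 1; quarter note = 2; dotted half note = 6; eighth note = 1; eighth note = 1; half = 4; eighth note = 1.
Adding: 2 + 1 + 2 + 6 + 1 + 1 + 4 + 1 = 18.
18 ÷ 2 = 9 beats.

9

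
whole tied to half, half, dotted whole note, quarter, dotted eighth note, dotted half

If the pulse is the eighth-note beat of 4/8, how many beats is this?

37.5

One eighth-note beat = 2 sixteenth notes.
Each duration in sixteenth notes: whole tied to half (whole + half) = 24; half = 8; dotted whole note = 24; quarter = 4; dotted eighth note = 3; dotted half = 12.
Total: 24 + 8 + 24 + 4 + 3 + 12 = 75.
75 ÷ 2 = 37.5 beats.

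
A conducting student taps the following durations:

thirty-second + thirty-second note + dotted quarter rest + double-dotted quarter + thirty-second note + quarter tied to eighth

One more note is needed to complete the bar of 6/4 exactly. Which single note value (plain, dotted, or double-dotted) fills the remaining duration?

The bar of 6/4 = 48 thirty-second notes.
Each duration in thirty-second notes: thirty-second = 1; thirty-second note = 1; dotted quarter rest = 12; double-dotted quarter = 14; thirty-second note = 1; quarter tied to eighth (quarter + eighth) = 12.
Sum: 1 + 1 + 12 + 14 + 1 + 12 = 41.
Remaining: 48 − 41 = 7 thirty-second notes, which is a double-dotted eighth note.

double-dotted eighth note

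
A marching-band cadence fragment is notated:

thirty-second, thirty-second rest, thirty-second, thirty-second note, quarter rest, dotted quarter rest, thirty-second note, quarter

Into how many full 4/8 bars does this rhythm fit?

One bar of 4/8 = 16 thirty-second notes.
Working in thirty-second notes: thirty-second = 1; thirty-second rest = 1; thirty-second = 1; thirty-second note = 1; quarter rest = 8; dotted quarter rest = 12; thirty-second note = 1; quarter = 8.
Sum: 1 + 1 + 1 + 1 + 8 + 12 + 1 + 8 = 33.
33 ÷ 16 = 2 complete bars with 1 left over.

2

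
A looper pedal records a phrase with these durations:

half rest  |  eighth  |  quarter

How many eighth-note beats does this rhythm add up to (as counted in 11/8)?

One eighth-note beat = 2 sixteenth notes.
In sixteenth notes: half rest = 8; eighth = 2; quarter = 4.
Altogether 8 + 2 + 4 = 14.
14 ÷ 2 = 7 beats.

7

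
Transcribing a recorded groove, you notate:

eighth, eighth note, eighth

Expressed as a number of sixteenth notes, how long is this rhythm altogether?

Convert each value to sixteenth notes: eighth = 2; eighth note = 2; eighth = 2.
Altogether 2 + 2 + 2 = 6 sixteenth notes.

6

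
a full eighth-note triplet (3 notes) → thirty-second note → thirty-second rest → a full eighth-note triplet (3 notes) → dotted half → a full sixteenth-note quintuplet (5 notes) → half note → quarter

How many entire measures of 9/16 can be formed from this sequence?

4

One bar of 9/16 = 18 thirty-second notes.
Working in thirty-second notes: a full eighth-note triplet (3 notes) (three triplet eighths span one quarter) = 8; thirty-second note = 1; thirty-second rest = 1; a full eighth-note triplet (3 notes) (three triplet eighths span one quarter) = 8; dotted half = 24; a full sixteenth-note quintuplet (5 notes) (five quintuplet sixteenths span one quarter) = 8; half note = 16; quarter = 8.
Sum: 8 + 1 + 1 + 8 + 24 + 8 + 16 + 8 = 74.
74 ÷ 18 = 4 complete bars with 2 left over.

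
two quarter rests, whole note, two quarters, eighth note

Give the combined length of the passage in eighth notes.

17

Express everything in eighth notes: quarter rest = 2; quarter rest = 2; whole note = 8; quarter = 2; quarter = 2; eighth note = 1.
Total: 2 + 2 + 8 + 2 + 2 + 1 = 17 eighth notes.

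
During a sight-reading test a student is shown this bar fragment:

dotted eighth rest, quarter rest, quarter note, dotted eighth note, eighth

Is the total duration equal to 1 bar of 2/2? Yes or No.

Yes

One bar of 2/2 = 16 sixteenth notes.
Working in sixteenth notes: dotted eighth rest = 3; quarter rest = 4; quarter note = 4; dotted eighth note = 3; eighth = 2.
Adding: 3 + 4 + 4 + 3 + 2 = 16.
16 equals 16, so the answer is Yes.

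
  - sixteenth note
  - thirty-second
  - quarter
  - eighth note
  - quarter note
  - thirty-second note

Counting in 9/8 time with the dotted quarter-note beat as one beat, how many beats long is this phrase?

2

One dotted quarter-note beat = 12 thirty-second notes.
In thirty-second notes: sixteenth note = 2; thirty-second = 1; quarter = 8; eighth note = 4; quarter note = 8; thirty-second note = 1.
Adding: 2 + 1 + 8 + 4 + 8 + 1 = 24.
24 ÷ 12 = 2 beats.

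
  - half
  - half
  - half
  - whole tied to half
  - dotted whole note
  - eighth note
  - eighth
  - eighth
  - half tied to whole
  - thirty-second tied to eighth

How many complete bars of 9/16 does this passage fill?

One bar of 9/16 = 18 thirty-second notes.
Convert each value to thirty-second notes: half = 16; half = 16; half = 16; whole tied to half (whole + half) = 48; dotted whole note = 48; eighth note = 4; eighth = 4; eighth = 4; half tied to whole (half + whole) = 48; thirty-second tied to eighth (thirty-second + eighth) = 5.
Adding: 16 + 16 + 16 + 48 + 48 + 4 + 4 + 4 + 48 + 5 = 209.
209 ÷ 18 = 11 complete bars with 11 left over.

11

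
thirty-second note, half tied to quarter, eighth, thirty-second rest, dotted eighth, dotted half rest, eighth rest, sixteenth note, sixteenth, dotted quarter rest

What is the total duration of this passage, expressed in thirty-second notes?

Working in thirty-second notes: thirty-second note = 1; half tied to quarter (half + quarter) = 24; eighth = 4; thirty-second rest = 1; dotted eighth = 6; dotted half rest = 24; eighth rest = 4; sixteenth note = 2; sixteenth = 2; dotted quarter rest = 12.
Sum: 1 + 24 + 4 + 1 + 6 + 24 + 4 + 2 + 2 + 12 = 80 thirty-second notes.

80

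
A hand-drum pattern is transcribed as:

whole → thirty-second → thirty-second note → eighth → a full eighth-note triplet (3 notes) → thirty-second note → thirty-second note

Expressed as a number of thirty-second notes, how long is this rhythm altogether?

Express everything in thirty-second notes: whole = 32; thirty-second = 1; thirty-second note = 1; eighth = 4; a full eighth-note triplet (3 notes) (three triplet eighths span one quarter) = 8; thirty-second note = 1; thirty-second note = 1.
Altogether 32 + 1 + 1 + 4 + 8 + 1 + 1 = 48 thirty-second notes.

48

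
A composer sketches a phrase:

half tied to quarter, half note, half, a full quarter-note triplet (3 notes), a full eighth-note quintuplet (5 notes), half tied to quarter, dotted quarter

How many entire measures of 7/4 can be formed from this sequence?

One bar of 7/4 = 14 eighth notes.
Convert each value to eighth notes: half tied to quarter (half + quarter) = 6; half note = 4; half = 4; a full quarter-note triplet (3 notes) (three triplet quarters span one half) = 4; a full eighth-note quintuplet (5 notes) (five quintuplet eighths span one half) = 4; half tied to quarter (half + quarter) = 6; dotted quarter = 3.
Total: 6 + 4 + 4 + 4 + 4 + 6 + 3 = 31.
31 ÷ 14 = 2 complete bars with 3 left over.

2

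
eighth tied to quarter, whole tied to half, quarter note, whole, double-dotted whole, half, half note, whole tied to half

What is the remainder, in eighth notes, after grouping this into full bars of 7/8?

One bar of 7/8 = 7 eighth notes.
Convert each value to eighth notes: eighth tied to quarter (eighth + quarter) = 3; whole tied to half (whole + half) = 12; quarter note = 2; whole = 8; double-dotted whole = 14; half = 4; half note = 4; whole tied to half (whole + half) = 12.
Total: 3 + 12 + 2 + 8 + 14 + 4 + 4 + 12 = 59.
59 ÷ 7 = 8 complete bars with 3 eighth notes remaining.

3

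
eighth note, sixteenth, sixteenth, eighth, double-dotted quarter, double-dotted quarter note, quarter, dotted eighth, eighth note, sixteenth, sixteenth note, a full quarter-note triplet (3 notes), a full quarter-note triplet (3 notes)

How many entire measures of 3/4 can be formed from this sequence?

3

One bar of 3/4 = 12 sixteenth notes.
Convert each value to sixteenth notes: eighth note = 2; sixteenth = 1; sixteenth = 1; eighth = 2; double-dotted quarter = 7; double-dotted quarter note = 7; quarter = 4; dotted eighth = 3; eighth note = 2; sixteenth = 1; sixteenth note = 1; a full quarter-note triplet (3 notes) (three triplet quarters span one half) = 8; a full quarter-note triplet (3 notes) (three triplet quarters span one half) = 8.
Sum: 2 + 1 + 1 + 2 + 7 + 7 + 4 + 3 + 2 + 1 + 1 + 8 + 8 = 47.
47 ÷ 12 = 3 complete bars with 11 left over.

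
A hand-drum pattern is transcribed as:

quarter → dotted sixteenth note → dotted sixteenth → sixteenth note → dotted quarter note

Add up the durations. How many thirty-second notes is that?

28

Express everything in thirty-second notes: quarter = 8; dotted sixteenth note = 3; dotted sixteenth = 3; sixteenth note = 2; dotted quarter note = 12.
Altogether 8 + 3 + 3 + 2 + 12 = 28 thirty-second notes.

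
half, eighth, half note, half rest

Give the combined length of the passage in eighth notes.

13

Working in eighth notes: half = 4; eighth = 1; half note = 4; half rest = 4.
Adding: 4 + 1 + 4 + 4 = 13 eighth notes.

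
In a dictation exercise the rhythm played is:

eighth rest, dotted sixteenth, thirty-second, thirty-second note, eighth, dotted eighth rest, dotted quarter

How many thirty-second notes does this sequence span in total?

In thirty-second notes: eighth rest = 4; dotted sixteenth = 3; thirty-second = 1; thirty-second note = 1; eighth = 4; dotted eighth rest = 6; dotted quarter = 12.
Total: 4 + 3 + 1 + 1 + 4 + 6 + 12 = 31 thirty-second notes.

31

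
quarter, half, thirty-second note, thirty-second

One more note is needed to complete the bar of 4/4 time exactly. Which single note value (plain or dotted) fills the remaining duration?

The bar of 4/4 = 32 thirty-second notes.
Express everything in thirty-second notes: quarter = 8; half = 16; thirty-second note = 1; thirty-second = 1.
Altogether 8 + 16 + 1 + 1 = 26.
Remaining: 32 − 26 = 6 thirty-second notes, which is a dotted eighth note.

dotted eighth note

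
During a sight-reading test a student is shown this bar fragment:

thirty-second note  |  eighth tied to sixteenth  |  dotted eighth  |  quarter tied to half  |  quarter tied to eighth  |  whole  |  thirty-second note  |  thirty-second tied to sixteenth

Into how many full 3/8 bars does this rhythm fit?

7

One bar of 3/8 = 12 thirty-second notes.
Working in thirty-second notes: thirty-second note = 1; eighth tied to sixteenth (eighth + sixteenth) = 6; dotted eighth = 6; quarter tied to half (quarter + half) = 24; quarter tied to eighth (quarter + eighth) = 12; whole = 32; thirty-second note = 1; thirty-second tied to sixteenth (thirty-second + sixteenth) = 3.
Total: 1 + 6 + 6 + 24 + 12 + 32 + 1 + 3 = 85.
85 ÷ 12 = 7 complete bars with 1 left over.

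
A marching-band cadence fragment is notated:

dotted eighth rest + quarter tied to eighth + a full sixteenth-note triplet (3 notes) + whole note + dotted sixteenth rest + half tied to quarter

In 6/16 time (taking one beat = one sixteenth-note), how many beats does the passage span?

One sixteenth-note beat = 2 thirty-second notes.
In thirty-second notes: dotted eighth rest = 6; quarter tied to eighth (quarter + eighth) = 12; a full sixteenth-note triplet (3 notes) (three triplet sixteenths span one eighth) = 4; whole note = 32; dotted sixteenth rest = 3; half tied to quarter (half + quarter) = 24.
Total: 6 + 12 + 4 + 32 + 3 + 24 = 81.
81 ÷ 2 = 40.5 beats.

40.5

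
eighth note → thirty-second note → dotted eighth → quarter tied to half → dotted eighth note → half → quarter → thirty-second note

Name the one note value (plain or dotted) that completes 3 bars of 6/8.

3 bars of 6/8 = 72 thirty-second notes.
In thirty-second notes: eighth note = 4; thirty-second note = 1; dotted eighth = 6; quarter tied to half (quarter + half) = 24; dotted eighth note = 6; half = 16; quarter = 8; thirty-second note = 1.
Altogether 4 + 1 + 6 + 24 + 6 + 16 + 8 + 1 = 66.
Remaining: 72 − 66 = 6 thirty-second notes, which is a dotted eighth note.

dotted eighth note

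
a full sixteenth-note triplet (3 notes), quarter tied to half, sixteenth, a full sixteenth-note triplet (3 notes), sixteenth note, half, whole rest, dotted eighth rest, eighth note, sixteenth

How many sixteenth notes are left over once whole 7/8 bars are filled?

One bar of 7/8 = 14 sixteenth notes.
Each duration in sixteenth notes: a full sixteenth-note triplet (3 notes) (three triplet sixteenths span one eighth) = 2; quarter tied to half (quarter + half) = 12; sixteenth = 1; a full sixteenth-note triplet (3 notes) (three triplet sixteenths span one eighth) = 2; sixteenth note = 1; half = 8; whole rest = 16; dotted eighth rest = 3; eighth note = 2; sixteenth = 1.
Total: 2 + 12 + 1 + 2 + 1 + 8 + 16 + 3 + 2 + 1 = 48.
48 ÷ 14 = 3 complete bars with 6 sixteenth notes remaining.

6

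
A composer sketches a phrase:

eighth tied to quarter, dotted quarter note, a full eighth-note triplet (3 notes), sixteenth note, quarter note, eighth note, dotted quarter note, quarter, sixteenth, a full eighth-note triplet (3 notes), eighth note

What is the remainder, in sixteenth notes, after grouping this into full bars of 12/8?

One bar of 12/8 = 24 sixteenth notes.
Each duration in sixteenth notes: eighth tied to quarter (eighth + quarter) = 6; dotted quarter note = 6; a full eighth-note triplet (3 notes) (three triplet eighths span one quarter) = 4; sixteenth note = 1; quarter note = 4; eighth note = 2; dotted quarter note = 6; quarter = 4; sixteenth = 1; a full eighth-note triplet (3 notes) (three triplet eighths span one quarter) = 4; eighth note = 2.
Total: 6 + 6 + 4 + 1 + 4 + 2 + 6 + 4 + 1 + 4 + 2 = 40.
40 ÷ 24 = 1 complete bar with 16 sixteenth notes remaining.

16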